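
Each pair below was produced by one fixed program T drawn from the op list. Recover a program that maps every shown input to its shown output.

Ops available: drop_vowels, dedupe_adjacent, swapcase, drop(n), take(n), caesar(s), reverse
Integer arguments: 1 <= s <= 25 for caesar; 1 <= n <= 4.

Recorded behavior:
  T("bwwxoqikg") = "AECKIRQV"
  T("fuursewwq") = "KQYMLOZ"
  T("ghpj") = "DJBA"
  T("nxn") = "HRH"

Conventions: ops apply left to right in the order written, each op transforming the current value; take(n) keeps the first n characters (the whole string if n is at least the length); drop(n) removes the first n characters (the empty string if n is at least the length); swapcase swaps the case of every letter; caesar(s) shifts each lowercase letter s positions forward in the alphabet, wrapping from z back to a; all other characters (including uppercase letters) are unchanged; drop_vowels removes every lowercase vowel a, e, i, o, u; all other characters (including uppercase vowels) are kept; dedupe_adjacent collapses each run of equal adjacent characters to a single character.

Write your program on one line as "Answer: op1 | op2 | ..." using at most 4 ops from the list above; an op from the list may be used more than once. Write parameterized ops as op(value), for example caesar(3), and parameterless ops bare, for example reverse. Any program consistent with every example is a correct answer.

dedupe_adjacent | caesar(20) | swapcase | reverse

Check, running the answer program on each example:
  "bwwxoqikg" -> "bwxoqikg" -> "vqrikcea" -> "VQRIKCEA" -> "AECKIRQV"
  "fuursewwq" -> "fursewq" -> "zolmyqk" -> "ZOLMYQK" -> "KQYMLOZ"
  "ghpj" -> "ghpj" -> "abjd" -> "ABJD" -> "DJBA"
  "nxn" -> "nxn" -> "hrh" -> "HRH" -> "HRH"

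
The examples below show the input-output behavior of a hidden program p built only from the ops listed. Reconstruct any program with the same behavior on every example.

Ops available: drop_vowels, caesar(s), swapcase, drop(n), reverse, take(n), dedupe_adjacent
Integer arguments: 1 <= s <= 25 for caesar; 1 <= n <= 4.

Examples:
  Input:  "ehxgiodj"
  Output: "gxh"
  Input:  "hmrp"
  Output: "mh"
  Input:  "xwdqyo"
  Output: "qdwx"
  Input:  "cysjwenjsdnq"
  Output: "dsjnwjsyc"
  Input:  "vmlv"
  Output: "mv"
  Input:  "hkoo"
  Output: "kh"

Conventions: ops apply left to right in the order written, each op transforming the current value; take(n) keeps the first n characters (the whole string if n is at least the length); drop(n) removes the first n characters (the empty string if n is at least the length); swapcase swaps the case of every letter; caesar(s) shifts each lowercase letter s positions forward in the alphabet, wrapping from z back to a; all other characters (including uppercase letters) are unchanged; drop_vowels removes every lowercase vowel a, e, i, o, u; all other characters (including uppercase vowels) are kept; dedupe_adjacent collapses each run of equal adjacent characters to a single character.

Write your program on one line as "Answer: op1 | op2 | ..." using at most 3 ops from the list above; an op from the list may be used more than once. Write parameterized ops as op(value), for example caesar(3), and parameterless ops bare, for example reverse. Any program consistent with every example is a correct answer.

reverse | drop(2) | drop_vowels

Check, running the answer program on each example:
  "ehxgiodj" -> "jdoigxhe" -> "oigxhe" -> "gxh"
  "hmrp" -> "prmh" -> "mh" -> "mh"
  "xwdqyo" -> "oyqdwx" -> "qdwx" -> "qdwx"
  "cysjwenjsdnq" -> "qndsjnewjsyc" -> "dsjnewjsyc" -> "dsjnwjsyc"
  "vmlv" -> "vlmv" -> "mv" -> "mv"
  "hkoo" -> "ookh" -> "kh" -> "kh"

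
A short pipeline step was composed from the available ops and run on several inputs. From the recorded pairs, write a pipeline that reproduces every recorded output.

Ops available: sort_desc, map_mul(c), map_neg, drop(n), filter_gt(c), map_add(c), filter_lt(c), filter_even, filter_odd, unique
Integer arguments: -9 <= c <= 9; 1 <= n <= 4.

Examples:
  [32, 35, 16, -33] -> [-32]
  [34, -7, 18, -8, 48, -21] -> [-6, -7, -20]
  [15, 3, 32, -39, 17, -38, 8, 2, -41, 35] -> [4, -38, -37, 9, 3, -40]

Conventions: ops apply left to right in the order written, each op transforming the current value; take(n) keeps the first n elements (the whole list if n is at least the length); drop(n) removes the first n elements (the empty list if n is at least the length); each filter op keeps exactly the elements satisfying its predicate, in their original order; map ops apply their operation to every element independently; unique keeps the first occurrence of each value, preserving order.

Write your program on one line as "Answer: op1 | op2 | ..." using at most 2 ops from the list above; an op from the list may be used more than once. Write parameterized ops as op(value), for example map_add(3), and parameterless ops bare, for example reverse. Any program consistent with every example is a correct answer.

filter_lt(9) | map_add(1)

Check, running the answer program on each example:
  [32, 35, 16, -33] -> [-33] -> [-32]
  [34, -7, 18, -8, 48, -21] -> [-7, -8, -21] -> [-6, -7, -20]
  [15, 3, 32, -39, 17, -38, 8, 2, -41, 35] -> [3, -39, -38, 8, 2, -41] -> [4, -38, -37, 9, 3, -40]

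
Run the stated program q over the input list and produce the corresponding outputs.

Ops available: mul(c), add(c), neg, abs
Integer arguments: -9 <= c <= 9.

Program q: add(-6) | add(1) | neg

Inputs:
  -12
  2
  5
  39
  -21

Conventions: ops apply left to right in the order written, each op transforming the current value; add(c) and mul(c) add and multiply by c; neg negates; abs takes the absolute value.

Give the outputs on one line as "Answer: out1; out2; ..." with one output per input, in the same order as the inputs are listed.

Execution, op by op:
  -12 -> -18 -> -17 -> 17
  2 -> -4 -> -3 -> 3
  5 -> -1 -> 0 -> 0
  39 -> 33 -> 34 -> -34
  -21 -> -27 -> -26 -> 26

17; 3; 0; -34; 26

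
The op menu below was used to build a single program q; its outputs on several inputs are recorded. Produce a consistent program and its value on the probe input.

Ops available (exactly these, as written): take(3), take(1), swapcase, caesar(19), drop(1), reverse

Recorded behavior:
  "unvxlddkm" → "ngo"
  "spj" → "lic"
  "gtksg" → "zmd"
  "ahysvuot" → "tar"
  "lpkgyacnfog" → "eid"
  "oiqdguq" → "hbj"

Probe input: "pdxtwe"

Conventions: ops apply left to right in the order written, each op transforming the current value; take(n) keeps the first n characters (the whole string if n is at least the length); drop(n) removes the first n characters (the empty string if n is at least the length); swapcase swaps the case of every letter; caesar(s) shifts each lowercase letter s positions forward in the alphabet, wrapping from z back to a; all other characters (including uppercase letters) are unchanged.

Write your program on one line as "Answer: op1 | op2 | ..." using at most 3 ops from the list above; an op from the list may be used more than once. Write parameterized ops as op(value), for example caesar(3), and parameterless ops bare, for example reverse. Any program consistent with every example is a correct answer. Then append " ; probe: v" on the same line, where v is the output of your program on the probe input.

caesar(19) | take(3) ; probe: "iwq"

Check, running the answer program on each example:
  "unvxlddkm" -> "ngoqewwdf" -> "ngo"
  "spj" -> "lic" -> "lic"
  "gtksg" -> "zmdlz" -> "zmd"
  "ahysvuot" -> "tarlonhm" -> "tar"
  "lpkgyacnfog" -> "eidzrtvgyhz" -> "eid"
  "oiqdguq" -> "hbjwznj" -> "hbj"
  probe: "pdxtwe" -> "iwqmpx" -> "iwq"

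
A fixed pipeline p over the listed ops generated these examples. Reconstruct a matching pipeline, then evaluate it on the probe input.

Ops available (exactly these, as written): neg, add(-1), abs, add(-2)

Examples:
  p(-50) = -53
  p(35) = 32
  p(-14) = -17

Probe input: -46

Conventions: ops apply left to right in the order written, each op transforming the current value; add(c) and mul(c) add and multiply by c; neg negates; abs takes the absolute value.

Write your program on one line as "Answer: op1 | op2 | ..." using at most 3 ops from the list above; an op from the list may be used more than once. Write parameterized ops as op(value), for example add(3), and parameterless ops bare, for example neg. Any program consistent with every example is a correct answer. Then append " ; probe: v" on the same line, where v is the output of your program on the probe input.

add(-1) | add(-2) ; probe: -49

Check, running the answer program on each example:
  -50 -> -51 -> -53
  35 -> 34 -> 32
  -14 -> -15 -> -17
  probe: -46 -> -47 -> -49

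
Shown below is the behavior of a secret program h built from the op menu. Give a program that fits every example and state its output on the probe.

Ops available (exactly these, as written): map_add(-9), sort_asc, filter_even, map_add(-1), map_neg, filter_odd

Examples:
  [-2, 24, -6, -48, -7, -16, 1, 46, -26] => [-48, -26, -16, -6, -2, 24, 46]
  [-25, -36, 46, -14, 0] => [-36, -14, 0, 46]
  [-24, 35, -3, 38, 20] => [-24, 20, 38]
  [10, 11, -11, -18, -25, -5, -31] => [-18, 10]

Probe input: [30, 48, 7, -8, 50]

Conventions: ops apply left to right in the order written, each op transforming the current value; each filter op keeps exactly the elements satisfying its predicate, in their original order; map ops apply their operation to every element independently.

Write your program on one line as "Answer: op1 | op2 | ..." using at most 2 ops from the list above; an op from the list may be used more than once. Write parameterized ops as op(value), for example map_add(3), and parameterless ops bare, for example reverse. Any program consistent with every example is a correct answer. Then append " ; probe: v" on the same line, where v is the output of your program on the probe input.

sort_asc | filter_even ; probe: [-8, 30, 48, 50]

Check, running the answer program on each example:
  [-2, 24, -6, -48, -7, -16, 1, 46, -26] -> [-48, -26, -16, -7, -6, -2, 1, 24, 46] -> [-48, -26, -16, -6, -2, 24, 46]
  [-25, -36, 46, -14, 0] -> [-36, -25, -14, 0, 46] -> [-36, -14, 0, 46]
  [-24, 35, -3, 38, 20] -> [-24, -3, 20, 35, 38] -> [-24, 20, 38]
  [10, 11, -11, -18, -25, -5, -31] -> [-31, -25, -18, -11, -5, 10, 11] -> [-18, 10]
  probe: [30, 48, 7, -8, 50] -> [-8, 7, 30, 48, 50] -> [-8, 30, 48, 50]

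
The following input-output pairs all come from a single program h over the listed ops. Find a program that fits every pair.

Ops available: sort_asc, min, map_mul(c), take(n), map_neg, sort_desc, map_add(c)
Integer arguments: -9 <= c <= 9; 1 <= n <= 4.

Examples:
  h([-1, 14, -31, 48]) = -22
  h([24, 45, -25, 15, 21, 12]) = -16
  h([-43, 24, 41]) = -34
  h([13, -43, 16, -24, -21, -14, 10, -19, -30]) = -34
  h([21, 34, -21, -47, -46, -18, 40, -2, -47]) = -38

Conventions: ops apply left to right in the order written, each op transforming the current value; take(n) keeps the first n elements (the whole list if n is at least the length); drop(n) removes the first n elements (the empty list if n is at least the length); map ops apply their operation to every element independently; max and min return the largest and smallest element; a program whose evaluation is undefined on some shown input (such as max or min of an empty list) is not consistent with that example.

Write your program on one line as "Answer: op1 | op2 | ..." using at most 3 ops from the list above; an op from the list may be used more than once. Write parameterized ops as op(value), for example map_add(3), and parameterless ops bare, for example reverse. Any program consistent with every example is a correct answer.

map_add(9) | min

Check, running the answer program on each example:
  [-1, 14, -31, 48] -> [8, 23, -22, 57] -> -22
  [24, 45, -25, 15, 21, 12] -> [33, 54, -16, 24, 30, 21] -> -16
  [-43, 24, 41] -> [-34, 33, 50] -> -34
  [13, -43, 16, -24, -21, -14, 10, -19, -30] -> [22, -34, 25, -15, -12, -5, 19, -10, -21] -> -34
  [21, 34, -21, -47, -46, -18, 40, -2, -47] -> [30, 43, -12, -38, -37, -9, 49, 7, -38] -> -38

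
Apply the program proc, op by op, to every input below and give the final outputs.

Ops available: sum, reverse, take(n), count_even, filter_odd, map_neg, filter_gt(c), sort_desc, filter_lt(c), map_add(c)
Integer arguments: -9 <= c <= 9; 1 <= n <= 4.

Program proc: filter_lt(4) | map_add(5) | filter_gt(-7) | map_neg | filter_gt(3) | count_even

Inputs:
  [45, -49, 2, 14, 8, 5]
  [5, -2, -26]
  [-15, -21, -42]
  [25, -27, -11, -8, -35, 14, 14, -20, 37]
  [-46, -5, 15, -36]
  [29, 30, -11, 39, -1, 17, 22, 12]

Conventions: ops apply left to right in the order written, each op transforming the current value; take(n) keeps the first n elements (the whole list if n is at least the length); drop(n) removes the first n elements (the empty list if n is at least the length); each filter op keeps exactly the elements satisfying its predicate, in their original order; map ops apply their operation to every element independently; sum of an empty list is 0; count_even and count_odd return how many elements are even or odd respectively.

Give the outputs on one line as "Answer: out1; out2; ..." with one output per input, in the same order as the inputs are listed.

0; 0; 0; 1; 0; 1

Execution, op by op:
  [45, -49, 2, 14, 8, 5] -> [-49, 2] -> [-44, 7] -> [7] -> [-7] -> [] -> 0
  [5, -2, -26] -> [-2, -26] -> [3, -21] -> [3] -> [-3] -> [] -> 0
  [-15, -21, -42] -> [-15, -21, -42] -> [-10, -16, -37] -> [] -> [] -> [] -> 0
  [25, -27, -11, -8, -35, 14, 14, -20, 37] -> [-27, -11, -8, -35, -20] -> [-22, -6, -3, -30, -15] -> [-6, -3] -> [6, 3] -> [6] -> 1
  [-46, -5, 15, -36] -> [-46, -5, -36] -> [-41, 0, -31] -> [0] -> [0] -> [] -> 0
  [29, 30, -11, 39, -1, 17, 22, 12] -> [-11, -1] -> [-6, 4] -> [-6, 4] -> [6, -4] -> [6] -> 1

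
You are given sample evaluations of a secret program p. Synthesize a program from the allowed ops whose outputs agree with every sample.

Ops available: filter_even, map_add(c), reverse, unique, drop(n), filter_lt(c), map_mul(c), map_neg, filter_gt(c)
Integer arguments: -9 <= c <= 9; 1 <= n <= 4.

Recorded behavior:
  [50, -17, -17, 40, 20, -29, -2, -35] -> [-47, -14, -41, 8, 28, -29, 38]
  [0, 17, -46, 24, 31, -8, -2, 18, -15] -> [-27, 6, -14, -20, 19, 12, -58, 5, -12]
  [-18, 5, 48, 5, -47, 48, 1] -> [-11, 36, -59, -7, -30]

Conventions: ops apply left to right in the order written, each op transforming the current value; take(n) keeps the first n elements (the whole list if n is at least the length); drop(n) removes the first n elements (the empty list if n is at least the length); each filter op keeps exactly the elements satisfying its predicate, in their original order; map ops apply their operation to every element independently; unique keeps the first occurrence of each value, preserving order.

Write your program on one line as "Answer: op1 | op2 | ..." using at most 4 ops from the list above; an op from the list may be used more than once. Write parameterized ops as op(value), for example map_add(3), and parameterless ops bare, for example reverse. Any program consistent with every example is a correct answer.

map_add(-9) | map_add(-3) | reverse | unique

Check, running the answer program on each example:
  [50, -17, -17, 40, 20, -29, -2, -35] -> [41, -26, -26, 31, 11, -38, -11, -44] -> [38, -29, -29, 28, 8, -41, -14, -47] -> [-47, -14, -41, 8, 28, -29, -29, 38] -> [-47, -14, -41, 8, 28, -29, 38]
  [0, 17, -46, 24, 31, -8, -2, 18, -15] -> [-9, 8, -55, 15, 22, -17, -11, 9, -24] -> [-12, 5, -58, 12, 19, -20, -14, 6, -27] -> [-27, 6, -14, -20, 19, 12, -58, 5, -12] -> [-27, 6, -14, -20, 19, 12, -58, 5, -12]
  [-18, 5, 48, 5, -47, 48, 1] -> [-27, -4, 39, -4, -56, 39, -8] -> [-30, -7, 36, -7, -59, 36, -11] -> [-11, 36, -59, -7, 36, -7, -30] -> [-11, 36, -59, -7, -30]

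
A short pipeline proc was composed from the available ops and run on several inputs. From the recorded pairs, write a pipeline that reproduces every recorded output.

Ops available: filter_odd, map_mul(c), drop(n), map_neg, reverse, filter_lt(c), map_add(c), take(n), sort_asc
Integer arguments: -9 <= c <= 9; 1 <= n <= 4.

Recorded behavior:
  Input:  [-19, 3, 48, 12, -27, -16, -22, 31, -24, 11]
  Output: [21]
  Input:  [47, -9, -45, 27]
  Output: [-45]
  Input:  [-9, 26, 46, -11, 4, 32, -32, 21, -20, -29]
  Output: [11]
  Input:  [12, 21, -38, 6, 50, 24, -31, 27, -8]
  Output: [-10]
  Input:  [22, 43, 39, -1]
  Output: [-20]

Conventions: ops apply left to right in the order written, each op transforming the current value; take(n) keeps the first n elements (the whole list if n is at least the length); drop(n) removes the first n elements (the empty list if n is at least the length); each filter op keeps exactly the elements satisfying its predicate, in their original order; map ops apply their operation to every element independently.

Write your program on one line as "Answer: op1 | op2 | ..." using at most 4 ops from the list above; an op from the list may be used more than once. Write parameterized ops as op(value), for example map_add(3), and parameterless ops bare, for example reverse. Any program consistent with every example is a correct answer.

map_add(7) | map_neg | take(1) | map_add(9)

Check, running the answer program on each example:
  [-19, 3, 48, 12, -27, -16, -22, 31, -24, 11] -> [-12, 10, 55, 19, -20, -9, -15, 38, -17, 18] -> [12, -10, -55, -19, 20, 9, 15, -38, 17, -18] -> [12] -> [21]
  [47, -9, -45, 27] -> [54, -2, -38, 34] -> [-54, 2, 38, -34] -> [-54] -> [-45]
  [-9, 26, 46, -11, 4, 32, -32, 21, -20, -29] -> [-2, 33, 53, -4, 11, 39, -25, 28, -13, -22] -> [2, -33, -53, 4, -11, -39, 25, -28, 13, 22] -> [2] -> [11]
  [12, 21, -38, 6, 50, 24, -31, 27, -8] -> [19, 28, -31, 13, 57, 31, -24, 34, -1] -> [-19, -28, 31, -13, -57, -31, 24, -34, 1] -> [-19] -> [-10]
  [22, 43, 39, -1] -> [29, 50, 46, 6] -> [-29, -50, -46, -6] -> [-29] -> [-20]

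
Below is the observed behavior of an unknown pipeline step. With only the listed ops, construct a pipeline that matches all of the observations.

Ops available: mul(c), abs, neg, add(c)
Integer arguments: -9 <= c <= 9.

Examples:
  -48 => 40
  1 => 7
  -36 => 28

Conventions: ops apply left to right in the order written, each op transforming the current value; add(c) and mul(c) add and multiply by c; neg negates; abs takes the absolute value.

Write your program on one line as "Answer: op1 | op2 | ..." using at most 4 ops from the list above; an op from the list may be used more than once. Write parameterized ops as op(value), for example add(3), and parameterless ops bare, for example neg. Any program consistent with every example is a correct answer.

abs | add(-8) | abs

Check, running the answer program on each example:
  -48 -> 48 -> 40 -> 40
  1 -> 1 -> -7 -> 7
  -36 -> 36 -> 28 -> 28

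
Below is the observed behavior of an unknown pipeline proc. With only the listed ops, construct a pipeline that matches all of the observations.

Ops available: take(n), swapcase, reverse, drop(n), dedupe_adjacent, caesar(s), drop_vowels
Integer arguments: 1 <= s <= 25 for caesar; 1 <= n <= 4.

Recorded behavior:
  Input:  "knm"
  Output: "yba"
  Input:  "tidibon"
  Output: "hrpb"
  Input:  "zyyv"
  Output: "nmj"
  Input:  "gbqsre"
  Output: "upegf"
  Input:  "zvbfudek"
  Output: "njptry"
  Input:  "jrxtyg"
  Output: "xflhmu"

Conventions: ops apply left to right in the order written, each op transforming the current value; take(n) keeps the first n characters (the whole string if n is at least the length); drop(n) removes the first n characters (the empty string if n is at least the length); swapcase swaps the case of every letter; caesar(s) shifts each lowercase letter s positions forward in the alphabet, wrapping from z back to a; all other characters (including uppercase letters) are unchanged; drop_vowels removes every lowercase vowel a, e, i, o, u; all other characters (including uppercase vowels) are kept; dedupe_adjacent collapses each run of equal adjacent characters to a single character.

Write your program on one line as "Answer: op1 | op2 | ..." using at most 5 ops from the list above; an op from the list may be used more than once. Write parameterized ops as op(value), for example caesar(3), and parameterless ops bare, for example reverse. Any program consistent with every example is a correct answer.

drop_vowels | dedupe_adjacent | caesar(12) | caesar(2)

Check, running the answer program on each example:
  "knm" -> "knm" -> "knm" -> "wzy" -> "yba"
  "tidibon" -> "tdbn" -> "tdbn" -> "fpnz" -> "hrpb"
  "zyyv" -> "zyyv" -> "zyv" -> "lkh" -> "nmj"
  "gbqsre" -> "gbqsr" -> "gbqsr" -> "snced" -> "upegf"
  "zvbfudek" -> "zvbfdk" -> "zvbfdk" -> "lhnrpw" -> "njptry"
  "jrxtyg" -> "jrxtyg" -> "jrxtyg" -> "vdjfks" -> "xflhmu"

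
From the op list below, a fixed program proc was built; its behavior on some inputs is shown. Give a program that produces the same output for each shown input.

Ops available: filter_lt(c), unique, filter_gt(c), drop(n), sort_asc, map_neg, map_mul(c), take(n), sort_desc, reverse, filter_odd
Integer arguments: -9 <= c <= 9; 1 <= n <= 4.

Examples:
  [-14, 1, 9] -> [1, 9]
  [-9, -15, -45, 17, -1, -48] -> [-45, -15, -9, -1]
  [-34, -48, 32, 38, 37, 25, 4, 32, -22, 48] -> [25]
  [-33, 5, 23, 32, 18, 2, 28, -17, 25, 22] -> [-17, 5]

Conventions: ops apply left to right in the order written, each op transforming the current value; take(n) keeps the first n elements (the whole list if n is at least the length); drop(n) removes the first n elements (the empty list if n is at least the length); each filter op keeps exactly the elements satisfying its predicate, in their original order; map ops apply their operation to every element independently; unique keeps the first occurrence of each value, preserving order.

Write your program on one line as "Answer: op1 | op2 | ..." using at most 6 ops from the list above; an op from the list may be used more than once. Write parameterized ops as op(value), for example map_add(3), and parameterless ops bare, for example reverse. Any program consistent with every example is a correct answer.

sort_desc | reverse | unique | drop(1) | take(4) | filter_odd

Check, running the answer program on each example:
  [-14, 1, 9] -> [9, 1, -14] -> [-14, 1, 9] -> [-14, 1, 9] -> [1, 9] -> [1, 9] -> [1, 9]
  [-9, -15, -45, 17, -1, -48] -> [17, -1, -9, -15, -45, -48] -> [-48, -45, -15, -9, -1, 17] -> [-48, -45, -15, -9, -1, 17] -> [-45, -15, -9, -1, 17] -> [-45, -15, -9, -1] -> [-45, -15, -9, -1]
  [-34, -48, 32, 38, 37, 25, 4, 32, -22, 48] -> [48, 38, 37, 32, 32, 25, 4, -22, -34, -48] -> [-48, -34, -22, 4, 25, 32, 32, 37, 38, 48] -> [-48, -34, -22, 4, 25, 32, 37, 38, 48] -> [-34, -22, 4, 25, 32, 37, 38, 48] -> [-34, -22, 4, 25] -> [25]
  [-33, 5, 23, 32, 18, 2, 28, -17, 25, 22] -> [32, 28, 25, 23, 22, 18, 5, 2, -17, -33] -> [-33, -17, 2, 5, 18, 22, 23, 25, 28, 32] -> [-33, -17, 2, 5, 18, 22, 23, 25, 28, 32] -> [-17, 2, 5, 18, 22, 23, 25, 28, 32] -> [-17, 2, 5, 18] -> [-17, 5]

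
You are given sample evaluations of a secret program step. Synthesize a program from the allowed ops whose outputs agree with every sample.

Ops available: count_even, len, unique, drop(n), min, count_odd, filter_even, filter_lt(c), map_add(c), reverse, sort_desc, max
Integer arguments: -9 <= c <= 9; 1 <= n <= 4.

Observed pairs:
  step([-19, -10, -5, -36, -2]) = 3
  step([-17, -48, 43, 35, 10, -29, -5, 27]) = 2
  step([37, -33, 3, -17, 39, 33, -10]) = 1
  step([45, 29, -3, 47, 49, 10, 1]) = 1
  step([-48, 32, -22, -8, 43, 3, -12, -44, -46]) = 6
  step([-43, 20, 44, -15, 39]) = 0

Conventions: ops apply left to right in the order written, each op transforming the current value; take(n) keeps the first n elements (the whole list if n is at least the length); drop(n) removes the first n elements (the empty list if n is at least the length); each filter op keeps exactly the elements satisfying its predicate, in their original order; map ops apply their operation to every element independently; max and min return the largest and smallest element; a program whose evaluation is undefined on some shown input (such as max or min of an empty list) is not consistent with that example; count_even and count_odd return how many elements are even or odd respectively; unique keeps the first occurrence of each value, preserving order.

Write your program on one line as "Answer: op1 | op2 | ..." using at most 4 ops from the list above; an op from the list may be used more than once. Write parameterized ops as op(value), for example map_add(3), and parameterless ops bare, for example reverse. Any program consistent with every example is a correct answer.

sort_desc | map_add(-9) | filter_lt(8) | count_odd

Check, running the answer program on each example:
  [-19, -10, -5, -36, -2] -> [-2, -5, -10, -19, -36] -> [-11, -14, -19, -28, -45] -> [-11, -14, -19, -28, -45] -> 3
  [-17, -48, 43, 35, 10, -29, -5, 27] -> [43, 35, 27, 10, -5, -17, -29, -48] -> [34, 26, 18, 1, -14, -26, -38, -57] -> [1, -14, -26, -38, -57] -> 2
  [37, -33, 3, -17, 39, 33, -10] -> [39, 37, 33, 3, -10, -17, -33] -> [30, 28, 24, -6, -19, -26, -42] -> [-6, -19, -26, -42] -> 1
  [45, 29, -3, 47, 49, 10, 1] -> [49, 47, 45, 29, 10, 1, -3] -> [40, 38, 36, 20, 1, -8, -12] -> [1, -8, -12] -> 1
  [-48, 32, -22, -8, 43, 3, -12, -44, -46] -> [43, 32, 3, -8, -12, -22, -44, -46, -48] -> [34, 23, -6, -17, -21, -31, -53, -55, -57] -> [-6, -17, -21, -31, -53, -55, -57] -> 6
  [-43, 20, 44, -15, 39] -> [44, 39, 20, -15, -43] -> [35, 30, 11, -24, -52] -> [-24, -52] -> 0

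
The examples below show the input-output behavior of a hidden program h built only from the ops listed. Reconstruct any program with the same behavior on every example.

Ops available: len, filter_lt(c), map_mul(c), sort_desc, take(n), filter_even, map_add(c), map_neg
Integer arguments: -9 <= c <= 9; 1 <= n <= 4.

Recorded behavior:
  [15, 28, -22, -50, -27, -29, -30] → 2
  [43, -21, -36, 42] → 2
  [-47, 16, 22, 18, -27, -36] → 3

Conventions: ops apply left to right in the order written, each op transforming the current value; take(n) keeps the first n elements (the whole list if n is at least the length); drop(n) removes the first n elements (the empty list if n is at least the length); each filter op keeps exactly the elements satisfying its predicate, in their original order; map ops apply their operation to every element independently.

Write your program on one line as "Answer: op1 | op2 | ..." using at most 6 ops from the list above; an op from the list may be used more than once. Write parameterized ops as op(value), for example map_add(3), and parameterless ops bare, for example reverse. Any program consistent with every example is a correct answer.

sort_desc | map_neg | map_mul(4) | filter_lt(-2) | sort_desc | len

Check, running the answer program on each example:
  [15, 28, -22, -50, -27, -29, -30] -> [28, 15, -22, -27, -29, -30, -50] -> [-28, -15, 22, 27, 29, 30, 50] -> [-112, -60, 88, 108, 116, 120, 200] -> [-112, -60] -> [-60, -112] -> 2
  [43, -21, -36, 42] -> [43, 42, -21, -36] -> [-43, -42, 21, 36] -> [-172, -168, 84, 144] -> [-172, -168] -> [-168, -172] -> 2
  [-47, 16, 22, 18, -27, -36] -> [22, 18, 16, -27, -36, -47] -> [-22, -18, -16, 27, 36, 47] -> [-88, -72, -64, 108, 144, 188] -> [-88, -72, -64] -> [-64, -72, -88] -> 3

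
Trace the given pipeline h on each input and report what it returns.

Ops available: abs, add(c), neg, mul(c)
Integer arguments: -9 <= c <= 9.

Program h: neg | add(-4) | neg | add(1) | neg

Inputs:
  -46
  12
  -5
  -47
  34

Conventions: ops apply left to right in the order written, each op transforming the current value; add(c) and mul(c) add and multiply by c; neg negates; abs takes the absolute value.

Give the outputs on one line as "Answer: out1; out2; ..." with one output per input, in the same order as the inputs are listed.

Execution, op by op:
  -46 -> 46 -> 42 -> -42 -> -41 -> 41
  12 -> -12 -> -16 -> 16 -> 17 -> -17
  -5 -> 5 -> 1 -> -1 -> 0 -> 0
  -47 -> 47 -> 43 -> -43 -> -42 -> 42
  34 -> -34 -> -38 -> 38 -> 39 -> -39

41; -17; 0; 42; -39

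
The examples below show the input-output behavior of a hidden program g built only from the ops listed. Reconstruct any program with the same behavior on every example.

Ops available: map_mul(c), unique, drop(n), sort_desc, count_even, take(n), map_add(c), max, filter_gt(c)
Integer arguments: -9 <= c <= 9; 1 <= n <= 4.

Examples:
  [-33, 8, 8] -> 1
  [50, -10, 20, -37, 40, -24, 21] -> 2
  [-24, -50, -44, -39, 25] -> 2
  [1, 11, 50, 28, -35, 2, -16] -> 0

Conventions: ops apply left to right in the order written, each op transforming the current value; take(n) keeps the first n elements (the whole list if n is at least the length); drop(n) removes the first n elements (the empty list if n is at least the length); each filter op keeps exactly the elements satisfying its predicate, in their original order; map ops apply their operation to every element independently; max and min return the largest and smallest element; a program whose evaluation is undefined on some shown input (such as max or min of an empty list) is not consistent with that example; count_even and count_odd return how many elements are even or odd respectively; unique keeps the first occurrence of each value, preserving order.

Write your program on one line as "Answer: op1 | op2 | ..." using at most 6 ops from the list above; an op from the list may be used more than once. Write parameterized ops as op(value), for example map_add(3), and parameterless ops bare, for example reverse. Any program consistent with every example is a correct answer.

unique | take(2) | map_mul(7) | sort_desc | count_even

Check, running the answer program on each example:
  [-33, 8, 8] -> [-33, 8] -> [-33, 8] -> [-231, 56] -> [56, -231] -> 1
  [50, -10, 20, -37, 40, -24, 21] -> [50, -10, 20, -37, 40, -24, 21] -> [50, -10] -> [350, -70] -> [350, -70] -> 2
  [-24, -50, -44, -39, 25] -> [-24, -50, -44, -39, 25] -> [-24, -50] -> [-168, -350] -> [-168, -350] -> 2
  [1, 11, 50, 28, -35, 2, -16] -> [1, 11, 50, 28, -35, 2, -16] -> [1, 11] -> [7, 77] -> [77, 7] -> 0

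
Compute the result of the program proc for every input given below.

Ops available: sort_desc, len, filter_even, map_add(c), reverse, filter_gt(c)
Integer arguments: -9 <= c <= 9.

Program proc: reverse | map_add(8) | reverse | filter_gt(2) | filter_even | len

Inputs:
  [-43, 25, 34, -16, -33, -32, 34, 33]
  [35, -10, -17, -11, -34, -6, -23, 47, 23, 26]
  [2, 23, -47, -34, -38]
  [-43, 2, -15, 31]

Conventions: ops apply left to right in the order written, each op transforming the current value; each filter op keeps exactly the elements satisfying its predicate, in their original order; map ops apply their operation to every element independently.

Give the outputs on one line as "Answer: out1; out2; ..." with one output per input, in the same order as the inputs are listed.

2; 1; 1; 1

Execution, op by op:
  [-43, 25, 34, -16, -33, -32, 34, 33] -> [33, 34, -32, -33, -16, 34, 25, -43] -> [41, 42, -24, -25, -8, 42, 33, -35] -> [-35, 33, 42, -8, -25, -24, 42, 41] -> [33, 42, 42, 41] -> [42, 42] -> 2
  [35, -10, -17, -11, -34, -6, -23, 47, 23, 26] -> [26, 23, 47, -23, -6, -34, -11, -17, -10, 35] -> [34, 31, 55, -15, 2, -26, -3, -9, -2, 43] -> [43, -2, -9, -3, -26, 2, -15, 55, 31, 34] -> [43, 55, 31, 34] -> [34] -> 1
  [2, 23, -47, -34, -38] -> [-38, -34, -47, 23, 2] -> [-30, -26, -39, 31, 10] -> [10, 31, -39, -26, -30] -> [10, 31] -> [10] -> 1
  [-43, 2, -15, 31] -> [31, -15, 2, -43] -> [39, -7, 10, -35] -> [-35, 10, -7, 39] -> [10, 39] -> [10] -> 1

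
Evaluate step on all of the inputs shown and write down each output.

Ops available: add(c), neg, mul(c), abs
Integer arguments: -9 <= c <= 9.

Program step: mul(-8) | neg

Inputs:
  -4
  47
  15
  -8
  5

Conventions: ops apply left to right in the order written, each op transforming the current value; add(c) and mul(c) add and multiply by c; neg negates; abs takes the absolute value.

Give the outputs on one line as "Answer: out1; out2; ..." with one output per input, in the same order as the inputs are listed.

-32; 376; 120; -64; 40

Execution, op by op:
  -4 -> 32 -> -32
  47 -> -376 -> 376
  15 -> -120 -> 120
  -8 -> 64 -> -64
  5 -> -40 -> 40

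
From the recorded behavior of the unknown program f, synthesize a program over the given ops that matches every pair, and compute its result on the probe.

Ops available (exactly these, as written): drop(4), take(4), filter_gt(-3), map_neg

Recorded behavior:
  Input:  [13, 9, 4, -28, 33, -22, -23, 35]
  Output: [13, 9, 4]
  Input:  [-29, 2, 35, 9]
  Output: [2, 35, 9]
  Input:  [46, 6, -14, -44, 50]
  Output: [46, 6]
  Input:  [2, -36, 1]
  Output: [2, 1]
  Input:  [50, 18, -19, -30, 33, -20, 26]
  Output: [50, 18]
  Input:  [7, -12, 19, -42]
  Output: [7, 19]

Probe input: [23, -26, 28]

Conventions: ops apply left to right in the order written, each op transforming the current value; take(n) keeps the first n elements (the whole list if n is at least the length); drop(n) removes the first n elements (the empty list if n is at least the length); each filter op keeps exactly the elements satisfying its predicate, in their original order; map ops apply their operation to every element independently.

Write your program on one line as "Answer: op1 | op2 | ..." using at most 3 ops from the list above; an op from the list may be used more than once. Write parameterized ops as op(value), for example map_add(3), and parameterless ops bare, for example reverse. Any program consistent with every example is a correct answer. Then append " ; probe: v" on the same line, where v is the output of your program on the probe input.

take(4) | filter_gt(-3) ; probe: [23, 28]

Check, running the answer program on each example:
  [13, 9, 4, -28, 33, -22, -23, 35] -> [13, 9, 4, -28] -> [13, 9, 4]
  [-29, 2, 35, 9] -> [-29, 2, 35, 9] -> [2, 35, 9]
  [46, 6, -14, -44, 50] -> [46, 6, -14, -44] -> [46, 6]
  [2, -36, 1] -> [2, -36, 1] -> [2, 1]
  [50, 18, -19, -30, 33, -20, 26] -> [50, 18, -19, -30] -> [50, 18]
  [7, -12, 19, -42] -> [7, -12, 19, -42] -> [7, 19]
  probe: [23, -26, 28] -> [23, -26, 28] -> [23, 28]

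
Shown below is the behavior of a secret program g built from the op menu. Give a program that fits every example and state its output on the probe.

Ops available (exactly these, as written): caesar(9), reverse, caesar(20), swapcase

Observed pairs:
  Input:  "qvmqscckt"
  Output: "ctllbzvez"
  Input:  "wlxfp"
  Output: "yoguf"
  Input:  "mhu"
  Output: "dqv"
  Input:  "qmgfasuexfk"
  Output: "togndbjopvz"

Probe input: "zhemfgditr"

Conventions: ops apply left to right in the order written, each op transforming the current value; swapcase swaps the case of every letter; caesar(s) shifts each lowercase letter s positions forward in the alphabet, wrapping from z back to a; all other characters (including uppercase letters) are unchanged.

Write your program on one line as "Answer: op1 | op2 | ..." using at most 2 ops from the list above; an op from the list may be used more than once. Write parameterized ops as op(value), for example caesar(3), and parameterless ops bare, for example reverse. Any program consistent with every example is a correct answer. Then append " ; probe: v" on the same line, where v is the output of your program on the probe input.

reverse | caesar(9) ; probe: "acrmpovnqi"

Check, running the answer program on each example:
  "qvmqscckt" -> "tkccsqmvq" -> "ctllbzvez"
  "wlxfp" -> "pfxlw" -> "yoguf"
  "mhu" -> "uhm" -> "dqv"
  "qmgfasuexfk" -> "kfxeusafgmq" -> "togndbjopvz"
  probe: "zhemfgditr" -> "rtidgfmehz" -> "acrmpovnqi"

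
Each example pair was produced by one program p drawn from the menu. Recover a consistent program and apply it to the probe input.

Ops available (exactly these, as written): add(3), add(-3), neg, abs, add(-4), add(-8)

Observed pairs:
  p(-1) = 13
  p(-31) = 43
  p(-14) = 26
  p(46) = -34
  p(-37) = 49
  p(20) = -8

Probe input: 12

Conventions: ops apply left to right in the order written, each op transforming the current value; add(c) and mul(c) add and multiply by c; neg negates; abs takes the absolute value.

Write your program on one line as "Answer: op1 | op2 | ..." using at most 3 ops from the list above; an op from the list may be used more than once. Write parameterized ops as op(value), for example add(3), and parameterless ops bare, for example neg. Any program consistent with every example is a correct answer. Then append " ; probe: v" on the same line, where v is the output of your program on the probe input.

add(-8) | add(-4) | neg ; probe: 0

Check, running the answer program on each example:
  -1 -> -9 -> -13 -> 13
  -31 -> -39 -> -43 -> 43
  -14 -> -22 -> -26 -> 26
  46 -> 38 -> 34 -> -34
  -37 -> -45 -> -49 -> 49
  20 -> 12 -> 8 -> -8
  probe: 12 -> 4 -> 0 -> 0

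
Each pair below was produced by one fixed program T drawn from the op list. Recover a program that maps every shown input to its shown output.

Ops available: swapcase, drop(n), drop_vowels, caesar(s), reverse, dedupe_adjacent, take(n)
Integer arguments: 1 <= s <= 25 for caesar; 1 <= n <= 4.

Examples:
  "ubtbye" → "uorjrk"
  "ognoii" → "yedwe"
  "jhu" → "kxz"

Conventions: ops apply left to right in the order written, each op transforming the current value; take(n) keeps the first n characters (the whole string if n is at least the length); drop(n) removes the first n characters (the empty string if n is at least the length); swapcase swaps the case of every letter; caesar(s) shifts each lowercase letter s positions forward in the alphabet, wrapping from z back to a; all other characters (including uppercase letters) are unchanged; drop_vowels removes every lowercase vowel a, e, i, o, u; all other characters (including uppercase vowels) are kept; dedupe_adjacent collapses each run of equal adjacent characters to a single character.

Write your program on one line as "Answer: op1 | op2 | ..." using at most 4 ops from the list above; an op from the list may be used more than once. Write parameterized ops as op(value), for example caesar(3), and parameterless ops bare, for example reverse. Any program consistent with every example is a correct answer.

reverse | dedupe_adjacent | caesar(22) | caesar(20)

Check, running the answer program on each example:
  "ubtbye" -> "eybtbu" -> "eybtbu" -> "auxpxq" -> "uorjrk"
  "ognoii" -> "iiongo" -> "iongo" -> "ekjck" -> "yedwe"
  "jhu" -> "uhj" -> "uhj" -> "qdf" -> "kxz"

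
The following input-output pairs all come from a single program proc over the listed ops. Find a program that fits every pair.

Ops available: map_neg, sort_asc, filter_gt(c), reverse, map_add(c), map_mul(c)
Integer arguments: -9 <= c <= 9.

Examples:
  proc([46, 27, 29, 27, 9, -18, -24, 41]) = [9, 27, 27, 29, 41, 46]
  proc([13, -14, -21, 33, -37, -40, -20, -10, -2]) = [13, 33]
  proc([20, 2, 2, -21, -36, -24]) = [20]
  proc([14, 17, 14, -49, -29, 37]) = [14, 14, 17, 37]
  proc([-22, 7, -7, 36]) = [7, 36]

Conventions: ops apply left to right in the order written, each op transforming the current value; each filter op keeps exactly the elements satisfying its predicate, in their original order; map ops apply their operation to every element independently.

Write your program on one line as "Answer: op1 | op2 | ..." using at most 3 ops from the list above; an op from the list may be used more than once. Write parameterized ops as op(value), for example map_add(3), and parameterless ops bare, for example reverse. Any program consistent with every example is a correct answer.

filter_gt(-7) | sort_asc | filter_gt(6)

Check, running the answer program on each example:
  [46, 27, 29, 27, 9, -18, -24, 41] -> [46, 27, 29, 27, 9, 41] -> [9, 27, 27, 29, 41, 46] -> [9, 27, 27, 29, 41, 46]
  [13, -14, -21, 33, -37, -40, -20, -10, -2] -> [13, 33, -2] -> [-2, 13, 33] -> [13, 33]
  [20, 2, 2, -21, -36, -24] -> [20, 2, 2] -> [2, 2, 20] -> [20]
  [14, 17, 14, -49, -29, 37] -> [14, 17, 14, 37] -> [14, 14, 17, 37] -> [14, 14, 17, 37]
  [-22, 7, -7, 36] -> [7, 36] -> [7, 36] -> [7, 36]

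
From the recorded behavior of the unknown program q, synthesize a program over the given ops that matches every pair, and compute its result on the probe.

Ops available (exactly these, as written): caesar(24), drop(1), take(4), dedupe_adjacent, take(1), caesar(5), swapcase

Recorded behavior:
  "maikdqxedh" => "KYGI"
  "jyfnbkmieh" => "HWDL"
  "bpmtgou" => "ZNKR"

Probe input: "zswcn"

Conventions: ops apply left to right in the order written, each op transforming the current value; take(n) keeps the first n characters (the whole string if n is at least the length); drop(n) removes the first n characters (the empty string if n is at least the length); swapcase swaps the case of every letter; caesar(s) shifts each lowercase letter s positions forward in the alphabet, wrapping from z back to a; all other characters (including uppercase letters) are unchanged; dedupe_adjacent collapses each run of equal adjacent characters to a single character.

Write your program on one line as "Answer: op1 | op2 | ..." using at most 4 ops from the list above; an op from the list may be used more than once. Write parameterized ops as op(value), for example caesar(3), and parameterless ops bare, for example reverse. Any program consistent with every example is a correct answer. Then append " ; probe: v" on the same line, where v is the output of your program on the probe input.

caesar(24) | take(4) | swapcase ; probe: "XQUA"

Check, running the answer program on each example:
  "maikdqxedh" -> "kygibovcbf" -> "kygi" -> "KYGI"
  "jyfnbkmieh" -> "hwdlzikgcf" -> "hwdl" -> "HWDL"
  "bpmtgou" -> "znkrems" -> "znkr" -> "ZNKR"
  probe: "zswcn" -> "xqual" -> "xqua" -> "XQUA"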